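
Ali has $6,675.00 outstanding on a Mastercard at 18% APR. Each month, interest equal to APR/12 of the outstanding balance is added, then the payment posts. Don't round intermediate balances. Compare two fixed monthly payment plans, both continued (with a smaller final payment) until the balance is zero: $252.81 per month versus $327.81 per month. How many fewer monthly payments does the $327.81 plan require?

Monthly rate r = 18%/12 = 1.5% = 0.015.
At $252.81/mo: n = ⌈−ln(1 − rB₀/P)/ln(1+r)⌉ = 34 payments (last $219.89); total interest = total paid − $6,675.00 = $1,887.62.
At $327.81/mo: 25 payments (last $157.91); total interest $1,350.35.
Payments saved = 34 − 25 = 9.

9 fewer payments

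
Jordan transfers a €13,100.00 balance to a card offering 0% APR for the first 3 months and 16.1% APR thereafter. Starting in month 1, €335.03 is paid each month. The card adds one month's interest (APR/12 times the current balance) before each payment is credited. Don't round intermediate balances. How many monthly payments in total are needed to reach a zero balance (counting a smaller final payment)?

Promo months 1–3 at r₀ = 0%/12 = 0; months 4+ at r₁ = 16.1%/12 = 0.0134167.
After month 3 (no interest yet): B = €13,100.00 − 3·€335.03 = €12,094.91.
Then at r₁ with €335.03/mo: n₂ = −ln(1 − r₁·B/P)/ln(1+r₁) ≈ 49.70 → 50 more payments.

53 payments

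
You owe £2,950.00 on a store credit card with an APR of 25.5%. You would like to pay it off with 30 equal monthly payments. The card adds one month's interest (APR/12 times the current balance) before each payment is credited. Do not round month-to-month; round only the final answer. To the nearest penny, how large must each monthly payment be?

£133.99

Monthly rate r = 25.5%/12 = 2.125% = 0.02125.
Level-payment amortization: P = B₀·r / (1 − (1+r)^(−n)) = 2950.00·0.02125 / (1 − 1.02125^(−30)).
Denominator 1 − (1+r)^(−30) = 0.467845286.
P = 62.6875 / 0.467845286 ≈ 133.99.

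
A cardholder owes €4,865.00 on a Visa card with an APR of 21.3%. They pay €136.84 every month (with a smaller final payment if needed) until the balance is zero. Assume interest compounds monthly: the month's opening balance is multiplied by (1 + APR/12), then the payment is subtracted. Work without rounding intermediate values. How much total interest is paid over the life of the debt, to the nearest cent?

€2,890.31

Monthly rate r = 21.3%/12 = 1.775% = 0.01775.
Payoff takes n = ⌈−ln(1 − rB₀/P)/ln(1+r)⌉ = ⌈56.672⌉ = 57 payments; the last is €92.27.
Total paid = 56·€136.84 + €92.27 = €7,755.31.
Total interest = total paid − principal = €7,755.31 − €4,865.00 = €2,890.31.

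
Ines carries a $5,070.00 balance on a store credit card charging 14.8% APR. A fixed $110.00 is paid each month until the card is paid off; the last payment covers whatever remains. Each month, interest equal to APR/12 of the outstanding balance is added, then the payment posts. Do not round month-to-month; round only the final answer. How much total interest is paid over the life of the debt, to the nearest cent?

Monthly rate r = 14.8%/12 = 1.23333% = 0.0123333.
Payoff takes n = ⌈−ln(1 − rB₀/P)/ln(1+r)⌉ = ⌈68.558⌉ = 69 payments; the last is $61.60.
Total paid = 68·$110.00 + $61.60 = $7,541.60.
Total interest = total paid − principal = $7,541.60 − $5,070.00 = $2,471.60.

$2,471.60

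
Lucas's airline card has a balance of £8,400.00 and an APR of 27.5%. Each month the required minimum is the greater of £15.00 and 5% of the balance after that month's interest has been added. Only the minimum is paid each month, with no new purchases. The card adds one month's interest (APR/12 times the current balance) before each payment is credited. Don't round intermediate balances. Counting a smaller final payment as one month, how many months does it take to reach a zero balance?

144 months

Monthly rate r = 27.5%/12 = 2.29167% = 0.0229167.
While 5% of the post-interest balance exceeds £15.00, each month B ← (B·(1+r))·(1 − 0.05), i.e. B shrinks by the factor (1+r)·0.95 = 0.97177.
This holds for months 1–118. Entering month 119 the balance is £286.30; 5% of the post-interest balance is now below £15.00, so the flat £15.00 minimum applies from here.
From month 119 a fixed £15.00 at rate r clears £286.30 in 26 more payments. Total: 118 + 26 = 144 months.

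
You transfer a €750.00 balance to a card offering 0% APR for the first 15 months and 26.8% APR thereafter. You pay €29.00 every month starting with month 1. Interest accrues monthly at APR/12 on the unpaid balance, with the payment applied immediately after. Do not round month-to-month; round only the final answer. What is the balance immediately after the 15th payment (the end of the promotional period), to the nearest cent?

Promo months 1–15 at r₀ = 0%/12 = 0; months 16+ at r₁ = 26.8%/12 = 0.0223333.
After month 15 (no interest yet): B = €750.00 − 15·€29.00 = €315.00.

€315.00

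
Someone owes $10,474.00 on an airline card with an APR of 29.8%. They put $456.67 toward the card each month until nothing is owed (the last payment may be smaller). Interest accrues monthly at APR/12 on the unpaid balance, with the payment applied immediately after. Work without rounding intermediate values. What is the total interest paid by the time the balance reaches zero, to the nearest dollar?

Monthly rate r = 29.8%/12 = 2.48333% = 0.0248333.
Payoff takes n = ⌈−ln(1 − rB₀/P)/ln(1+r)⌉ = ⌈34.365⌉ = 35 payments; the last is $167.82.
Total paid = 34·$456.67 + $167.82 = $15,694.60.
Total interest = total paid − principal = $15,694.60 − $10,474.00 = $5,220.60.

$5,221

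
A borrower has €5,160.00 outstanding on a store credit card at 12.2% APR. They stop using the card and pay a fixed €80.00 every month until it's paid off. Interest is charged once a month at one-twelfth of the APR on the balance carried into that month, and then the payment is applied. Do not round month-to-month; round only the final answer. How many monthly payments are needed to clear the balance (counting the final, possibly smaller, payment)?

106 months

Monthly rate r = 12.2%/12 = 1.01667% = 0.0101667.
Recurrence: B ← B·(1+r) − €80.00.
Month 1: interest €52.46; balance after payment €5,132.46.
Month 2: interest €52.18; balance after payment €5,104.64.
Closed form: n = −ln(1 − rB₀/P)/ln(1+r) = −ln(0.34425)/ln(1.01017) ≈ 105.423, so the balance reaches zero during payment 106.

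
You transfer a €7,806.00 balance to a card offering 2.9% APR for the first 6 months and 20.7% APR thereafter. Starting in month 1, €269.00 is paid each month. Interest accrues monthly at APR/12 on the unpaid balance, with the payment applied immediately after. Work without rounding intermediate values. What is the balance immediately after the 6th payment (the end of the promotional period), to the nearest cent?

€6,296.09

Promo months 1–6 at r₀ = 2.9%/12 = 0.00241667; months 7+ at r₁ = 20.7%/12 = 0.01725.
After month 6: iterate B ← B·(1+r₀) − €269.00 for 6 months → €6,296.09.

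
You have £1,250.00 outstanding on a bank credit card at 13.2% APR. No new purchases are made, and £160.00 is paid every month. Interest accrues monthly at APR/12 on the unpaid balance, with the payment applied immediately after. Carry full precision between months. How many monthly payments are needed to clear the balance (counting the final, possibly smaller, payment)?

Monthly rate r = 13.2%/12 = 1.1% = 0.011.
Recurrence: B ← B·(1+r) − £160.00.
Month 1: interest £13.75; balance after payment £1,103.75.
Month 2: interest £12.14; balance after payment £955.89.
Closed form: n = −ln(1 − rB₀/P)/ln(1+r) = −ln(0.91406)/ln(1.011) ≈ 8.214, so the balance reaches zero during payment 9.

9 payments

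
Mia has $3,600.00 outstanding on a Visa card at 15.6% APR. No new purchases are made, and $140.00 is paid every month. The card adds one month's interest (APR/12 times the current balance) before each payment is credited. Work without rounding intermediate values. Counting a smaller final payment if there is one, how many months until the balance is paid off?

32 payments

Monthly rate r = 15.6%/12 = 1.3% = 0.013.
Recurrence: B ← B·(1+r) − $140.00.
Month 1: interest $46.80; balance after payment $3,506.80.
Month 2: interest $45.59; balance after payment $3,412.39.
Closed form: n = −ln(1 − rB₀/P)/ln(1+r) = −ln(0.66571)/ln(1.013) ≈ 31.503, so the balance reaches zero during payment 32.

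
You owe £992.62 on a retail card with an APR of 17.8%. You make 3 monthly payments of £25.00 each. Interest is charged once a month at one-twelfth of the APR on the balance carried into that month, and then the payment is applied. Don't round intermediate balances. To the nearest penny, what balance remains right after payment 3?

Monthly rate r = 17.8%/12 = 1.48333% = 0.0148333.
Each month: B ← B·(1+r) − £25.00.
Month 1: interest £14.72; balance after payment £982.34.
Month 2: interest £14.57; balance after payment £971.92.
Month 3: interest £14.42; balance after payment £961.33.

£961.33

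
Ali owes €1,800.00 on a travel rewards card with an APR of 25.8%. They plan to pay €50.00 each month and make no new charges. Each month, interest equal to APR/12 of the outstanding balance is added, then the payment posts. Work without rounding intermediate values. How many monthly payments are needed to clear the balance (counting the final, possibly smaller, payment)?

Monthly rate r = 25.8%/12 = 2.15% = 0.0215.
Recurrence: B ← B·(1+r) − €50.00.
Month 1: interest €38.70; balance after payment €1,788.70.
Month 2: interest €38.46; balance after payment €1,777.16.
Closed form: n = −ln(1 − rB₀/P)/ln(1+r) = −ln(0.226)/ln(1.0215) ≈ 69.914, so the balance reaches zero during payment 70.

70 payments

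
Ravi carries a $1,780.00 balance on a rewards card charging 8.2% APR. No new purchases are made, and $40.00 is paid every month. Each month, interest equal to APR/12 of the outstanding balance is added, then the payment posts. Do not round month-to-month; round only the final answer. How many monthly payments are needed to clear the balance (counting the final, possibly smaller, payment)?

Monthly rate r = 8.2%/12 = 0.683333% = 0.00683333.
Recurrence: B ← B·(1+r) − $40.00.
Month 1: interest $12.16; balance after payment $1,752.16.
Month 2: interest $11.97; balance after payment $1,724.14.
Closed form: n = −ln(1 − rB₀/P)/ln(1+r) = −ln(0.69592)/ln(1.00683) ≈ 53.234, so the balance reaches zero during payment 54.

54 payments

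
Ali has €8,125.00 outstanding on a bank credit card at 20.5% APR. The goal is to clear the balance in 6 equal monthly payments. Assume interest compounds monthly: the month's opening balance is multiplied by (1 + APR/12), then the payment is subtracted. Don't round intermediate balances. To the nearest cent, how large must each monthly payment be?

Monthly rate r = 20.5%/12 = 1.70833% = 0.0170833.
Level-payment amortization: P = B₀·r / (1 − (1+r)^(−n)) = 8125.00·0.0170833 / (1 − 1.01708^(−6)).
Denominator 1 − (1+r)^(−6) = 0.096640172.
P = 138.802 / 0.096640172 ≈ 1436.28.

€1,436.28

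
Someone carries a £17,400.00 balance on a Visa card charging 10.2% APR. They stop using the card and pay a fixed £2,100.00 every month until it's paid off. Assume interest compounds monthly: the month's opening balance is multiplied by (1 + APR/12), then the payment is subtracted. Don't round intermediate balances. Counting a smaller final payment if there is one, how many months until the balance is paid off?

9 months

Monthly rate r = 10.2%/12 = 0.85% = 0.0085.
Recurrence: B ← B·(1+r) − £2,100.00.
Month 1: interest £147.90; balance after payment £15,447.90.
Month 2: interest £131.31; balance after payment £13,479.21.
Closed form: n = −ln(1 − rB₀/P)/ln(1+r) = −ln(0.92957)/ln(1.0085) ≈ 8.628, so the balance reaches zero during payment 9.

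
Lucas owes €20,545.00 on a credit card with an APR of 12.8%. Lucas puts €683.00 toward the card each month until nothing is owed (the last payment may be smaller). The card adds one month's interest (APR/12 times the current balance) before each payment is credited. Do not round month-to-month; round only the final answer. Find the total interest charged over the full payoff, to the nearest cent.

Monthly rate r = 12.8%/12 = 1.06667% = 0.0106667.
Payoff takes n = ⌈−ln(1 − rB₀/P)/ln(1+r)⌉ = ⌈36.467⌉ = 37 payments; the last is €320.19.
Total paid = 36·€683.00 + €320.19 = €24,908.19.
Total interest = total paid − principal = €24,908.19 − €20,545.00 = €4,363.19.

€4,363.19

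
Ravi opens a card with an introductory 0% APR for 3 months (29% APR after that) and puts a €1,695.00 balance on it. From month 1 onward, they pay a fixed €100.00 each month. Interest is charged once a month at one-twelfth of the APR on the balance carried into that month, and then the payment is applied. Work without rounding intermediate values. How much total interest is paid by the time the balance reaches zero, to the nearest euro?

Promo months 1–3 at r₀ = 0%/12 = 0; months 4+ at r₁ = 29%/12 = 0.0241667.
After month 3 (no interest yet): B = €1,695.00 − 3·€100.00 = €1,395.00.
Then at r₁ with €100.00/mo: n₂ = −ln(1 − r₁·B/P)/ln(1+r₁) ≈ 17.22 → 18 more payments.
Total paid = 20·€100.00 + €22.07 = €2,022.07; interest = €2,022.07 − €1,695.00 = €327.07.

€327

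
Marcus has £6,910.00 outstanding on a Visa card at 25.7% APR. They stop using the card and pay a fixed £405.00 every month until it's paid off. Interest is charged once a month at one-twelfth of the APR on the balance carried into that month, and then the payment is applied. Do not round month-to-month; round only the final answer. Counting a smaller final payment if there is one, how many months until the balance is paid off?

22 payments

Monthly rate r = 25.7%/12 = 2.14167% = 0.0214167.
Recurrence: B ← B·(1+r) − £405.00.
Month 1: interest £147.99; balance after payment £6,652.99.
Month 2: interest £142.48; balance after payment £6,390.47.
Closed form: n = −ln(1 − rB₀/P)/ln(1+r) = −ln(0.63459)/ln(1.02142) ≈ 21.461, so the balance reaches zero during payment 22.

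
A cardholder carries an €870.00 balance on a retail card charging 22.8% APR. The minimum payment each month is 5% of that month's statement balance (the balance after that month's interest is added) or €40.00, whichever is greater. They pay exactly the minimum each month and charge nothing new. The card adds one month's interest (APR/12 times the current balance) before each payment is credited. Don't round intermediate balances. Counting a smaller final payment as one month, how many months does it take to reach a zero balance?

Monthly rate r = 22.8%/12 = 1.9% = 0.019.
While 5% of the post-interest balance exceeds €40.00, each month B ← (B·(1+r))·(1 − 0.05), i.e. B shrinks by the factor (1+r)·0.95 = 0.96805.
This holds for months 1–4. Entering month 5 the balance is €764.03; 5% of the post-interest balance is now below €40.00, so the flat €40.00 minimum applies from here.
From month 5 a fixed €40.00 at rate r clears €764.03 in 24 more payments. Total: 4 + 24 = 28 months.

28 months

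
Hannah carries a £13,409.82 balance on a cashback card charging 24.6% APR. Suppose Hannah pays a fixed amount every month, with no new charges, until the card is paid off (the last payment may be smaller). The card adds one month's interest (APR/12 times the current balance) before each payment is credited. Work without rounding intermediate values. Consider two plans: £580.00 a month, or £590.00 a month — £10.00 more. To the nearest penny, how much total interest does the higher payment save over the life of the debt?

Monthly rate r = 24.6%/12 = 2.05% = 0.0205.
At £580.00/mo: n = ⌈−ln(1 − rB₀/P)/ln(1+r)⌉ = 32 payments (last £382.01); total interest = total paid − £13,409.82 = £4,952.19.
At £590.00/mo: 31 payments (last £537.08); total interest £4,827.26.
Interest saved = £4,952.19 − £4,827.26 = £124.93.

£124.93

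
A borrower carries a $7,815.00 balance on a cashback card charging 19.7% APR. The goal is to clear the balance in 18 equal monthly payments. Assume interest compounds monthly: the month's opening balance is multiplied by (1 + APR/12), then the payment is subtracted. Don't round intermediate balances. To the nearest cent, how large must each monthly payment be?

Monthly rate r = 19.7%/12 = 1.64167% = 0.0164167.
Level-payment amortization: P = B₀·r / (1 − (1+r)^(−n)) = 7815.00·0.0164167 / (1 − 1.01642^(−18)).
Denominator 1 − (1+r)^(−18) = 0.254052951.
P = 128.296 / 0.254052951 ≈ 505.00.

$505.00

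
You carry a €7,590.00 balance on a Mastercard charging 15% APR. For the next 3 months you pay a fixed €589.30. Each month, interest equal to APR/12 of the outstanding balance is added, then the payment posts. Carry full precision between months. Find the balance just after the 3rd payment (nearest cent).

€6,088.11

Monthly rate r = 15%/12 = 1.25% = 0.0125.
Each month: B ← B·(1+r) − €589.30.
Month 1: interest €94.88; balance after payment €7,095.57.
Month 2: interest €88.69; balance after payment €6,594.97.
Month 3: interest €82.44; balance after payment €6,088.11.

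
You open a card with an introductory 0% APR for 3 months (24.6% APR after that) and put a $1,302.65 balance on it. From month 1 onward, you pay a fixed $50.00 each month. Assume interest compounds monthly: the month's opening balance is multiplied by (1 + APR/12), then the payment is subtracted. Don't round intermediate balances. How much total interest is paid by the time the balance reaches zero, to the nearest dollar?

$424

Promo months 1–3 at r₀ = 0%/12 = 0; months 4+ at r₁ = 24.6%/12 = 0.0205.
After month 3 (no interest yet): B = $1,302.65 − 3·$50.00 = $1,152.65.
Then at r₁ with $50.00/mo: n₂ = −ln(1 − r₁·B/P)/ln(1+r₁) ≈ 31.53 → 32 more payments.
Total paid = 34·$50.00 + $26.48 = $1,726.48; interest = $1,726.48 − $1,302.65 = $423.83.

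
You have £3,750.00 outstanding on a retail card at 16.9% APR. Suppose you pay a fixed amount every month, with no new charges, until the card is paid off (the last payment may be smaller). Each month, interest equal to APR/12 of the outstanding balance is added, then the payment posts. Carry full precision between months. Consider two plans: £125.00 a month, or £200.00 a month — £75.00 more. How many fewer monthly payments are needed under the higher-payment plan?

18 fewer payments

Monthly rate r = 16.9%/12 = 1.40833% = 0.0140833.
At £125.00/mo: n = ⌈−ln(1 − rB₀/P)/ln(1+r)⌉ = 40 payments (last £32.60); total interest = total paid − £3,750.00 = £1,157.60.
At £200.00/mo: 22 payments (last £184.91); total interest £634.91.
Payments saved = 40 − 22 = 18.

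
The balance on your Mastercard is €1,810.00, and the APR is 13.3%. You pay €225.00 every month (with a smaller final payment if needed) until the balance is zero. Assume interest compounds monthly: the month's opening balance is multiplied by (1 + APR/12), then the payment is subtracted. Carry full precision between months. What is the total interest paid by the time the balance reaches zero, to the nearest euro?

Monthly rate r = 13.3%/12 = 1.10833% = 0.0110833.
Payoff takes n = ⌈−ln(1 − rB₀/P)/ln(1+r)⌉ = ⌈8.473⌉ = 9 payments; the last is €106.63.
Total paid = 8·€225.00 + €106.63 = €1,906.63.
Total interest = total paid − principal = €1,906.63 − €1,810.00 = €96.63.

€97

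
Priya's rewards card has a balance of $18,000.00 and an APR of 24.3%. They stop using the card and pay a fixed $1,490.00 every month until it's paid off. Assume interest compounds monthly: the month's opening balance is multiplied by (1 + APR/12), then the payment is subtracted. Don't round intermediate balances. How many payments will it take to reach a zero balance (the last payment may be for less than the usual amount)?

Monthly rate r = 24.3%/12 = 2.025% = 0.02025.
Recurrence: B ← B·(1+r) − $1,490.00.
Month 1: interest $364.50; balance after payment $16,874.50.
Month 2: interest $341.71; balance after payment $15,726.21.
Closed form: n = −ln(1 − rB₀/P)/ln(1+r) = −ln(0.75537)/ln(1.02025) ≈ 13.994, so the balance reaches zero during payment 14.

14 payments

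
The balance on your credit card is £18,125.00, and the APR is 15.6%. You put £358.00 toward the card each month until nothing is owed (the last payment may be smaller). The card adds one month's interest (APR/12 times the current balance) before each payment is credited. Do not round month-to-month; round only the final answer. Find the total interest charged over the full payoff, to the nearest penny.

£11,627.92

Monthly rate r = 15.6%/12 = 1.3% = 0.013.
Payoff takes n = ⌈−ln(1 − rB₀/P)/ln(1+r)⌉ = ⌈83.108⌉ = 84 payments; the last is £38.92.
Total paid = 83·£358.00 + £38.92 = £29,752.92.
Total interest = total paid − principal = £29,752.92 − £18,125.00 = £11,627.92.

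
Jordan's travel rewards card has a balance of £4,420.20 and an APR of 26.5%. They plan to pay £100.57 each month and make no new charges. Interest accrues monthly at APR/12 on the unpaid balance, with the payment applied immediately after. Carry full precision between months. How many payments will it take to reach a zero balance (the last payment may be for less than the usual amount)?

162 payments

Monthly rate r = 26.5%/12 = 2.20833% = 0.0220833.
Recurrence: B ← B·(1+r) − £100.57.
Month 1: interest £97.61; balance after payment £4,417.24.
Month 2: interest £97.55; balance after payment £4,414.22.
Closed form: n = −ln(1 − rB₀/P)/ln(1+r) = −ln(0.029405)/ln(1.02208) ≈ 161.452, so the balance reaches zero during payment 162.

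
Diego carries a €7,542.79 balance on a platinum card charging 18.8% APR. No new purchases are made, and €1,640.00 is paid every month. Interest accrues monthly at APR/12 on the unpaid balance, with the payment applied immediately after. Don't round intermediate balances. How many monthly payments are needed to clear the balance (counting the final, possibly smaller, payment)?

Monthly rate r = 18.8%/12 = 1.56667% = 0.0156667.
Recurrence: B ← B·(1+r) − €1,640.00.
Month 1: interest €118.17; balance after payment €6,020.96.
Month 2: interest €94.33; balance after payment €4,475.29.
Month 3: interest €70.11; balance after payment €2,905.40.
Month 4: interest €45.52; balance after payment €1,310.92.
Month 5: interest €20.54; balance after payment €0.00.

5 payments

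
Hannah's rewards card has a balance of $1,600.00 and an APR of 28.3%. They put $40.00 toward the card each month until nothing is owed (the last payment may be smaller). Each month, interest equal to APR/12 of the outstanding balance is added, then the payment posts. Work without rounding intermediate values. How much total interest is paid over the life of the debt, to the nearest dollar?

$3,326

Monthly rate r = 28.3%/12 = 2.35833% = 0.0235833.
Payoff takes n = ⌈−ln(1 − rB₀/P)/ln(1+r)⌉ = ⌈123.150⌉ = 124 payments; the last is $6.06.
Total paid = 123·$40.00 + $6.06 = $4,926.06.
Total interest = total paid − principal = $4,926.06 − $1,600.00 = $3,326.06.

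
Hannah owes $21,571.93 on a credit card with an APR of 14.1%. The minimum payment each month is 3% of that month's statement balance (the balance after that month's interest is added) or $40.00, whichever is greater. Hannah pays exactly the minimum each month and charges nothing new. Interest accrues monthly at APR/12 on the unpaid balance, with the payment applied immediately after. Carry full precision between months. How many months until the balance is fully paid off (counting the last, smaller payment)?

Monthly rate r = 14.1%/12 = 1.175% = 0.01175.
While 3% of the post-interest balance exceeds $40.00, each month B ← (B·(1+r))·(1 − 0.03), i.e. B shrinks by the factor (1+r)·0.97 = 0.9814.
This holds for months 1–149. Entering month 150 the balance is $1,314.58; 3% of the post-interest balance is now below $40.00, so the flat $40.00 minimum applies from here.
From month 150 a fixed $40.00 at rate r clears $1,314.58 in 42 more payments. Total: 149 + 42 = 191 months.

191 months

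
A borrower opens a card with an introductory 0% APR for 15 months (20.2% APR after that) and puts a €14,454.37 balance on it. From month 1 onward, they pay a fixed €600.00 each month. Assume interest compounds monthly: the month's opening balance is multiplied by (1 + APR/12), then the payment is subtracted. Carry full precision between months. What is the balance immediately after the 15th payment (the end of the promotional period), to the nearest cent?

€5,454.37

Promo months 1–15 at r₀ = 0%/12 = 0; months 16+ at r₁ = 20.2%/12 = 0.0168333.
After month 15 (no interest yet): B = €14,454.37 − 15·€600.00 = €5,454.37.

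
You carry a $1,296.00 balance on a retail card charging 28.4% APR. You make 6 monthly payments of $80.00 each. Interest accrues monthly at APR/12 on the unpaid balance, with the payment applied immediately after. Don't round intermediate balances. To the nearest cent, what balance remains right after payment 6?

$981.96

Monthly rate r = 28.4%/12 = 2.36667% = 0.0236667.
Each month: B ← B·(1+r) − $80.00.
Month 1: interest $30.67; balance after payment $1,246.67.
Month 2: interest $29.50; balance after payment $1,196.18.
Month 3: interest $28.31; balance after payment $1,144.49.
Month 4: interest $27.09; balance after payment $1,091.57.
Month 5: interest $25.83; balance after payment $1,037.41.
Month 6: interest $24.55; balance after payment $981.96.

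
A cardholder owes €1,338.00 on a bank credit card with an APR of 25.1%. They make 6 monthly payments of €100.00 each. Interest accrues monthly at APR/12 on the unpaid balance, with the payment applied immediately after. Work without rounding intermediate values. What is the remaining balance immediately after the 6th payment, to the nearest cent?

Monthly rate r = 25.1%/12 = 2.09167% = 0.0209167.
Each month: B ← B·(1+r) − €100.00.
Month 1: interest €27.99; balance after payment €1,265.99.
Month 2: interest €26.48; balance after payment €1,192.47.
Month 3: interest €24.94; balance after payment €1,117.41.
Month 4: interest €23.37; balance after payment €1,040.78.
Month 5: interest €21.77; balance after payment €962.55.
Month 6: interest €20.13; balance after payment €882.68.

€882.68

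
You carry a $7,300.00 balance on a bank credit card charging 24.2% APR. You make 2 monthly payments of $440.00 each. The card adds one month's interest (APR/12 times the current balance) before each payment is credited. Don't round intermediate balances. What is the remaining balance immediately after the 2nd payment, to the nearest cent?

Monthly rate r = 24.2%/12 = 2.01667% = 0.0201667.
Each month: B ← B·(1+r) − $440.00.
Month 1: interest $147.22; balance after payment $7,007.22.
Month 2: interest $141.31; balance after payment $6,708.53.

$6,708.53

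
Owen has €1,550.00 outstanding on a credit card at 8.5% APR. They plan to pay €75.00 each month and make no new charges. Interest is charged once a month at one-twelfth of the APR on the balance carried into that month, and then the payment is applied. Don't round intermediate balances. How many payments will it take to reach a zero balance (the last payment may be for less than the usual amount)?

23 payments

Monthly rate r = 8.5%/12 = 0.708333% = 0.00708333.
Recurrence: B ← B·(1+r) − €75.00.
Month 1: interest €10.98; balance after payment €1,485.98.
Month 2: interest €10.53; balance after payment €1,421.50.
Closed form: n = −ln(1 − rB₀/P)/ln(1+r) = −ln(0.85361)/ln(1.00708) ≈ 22.424, so the balance reaches zero during payment 23.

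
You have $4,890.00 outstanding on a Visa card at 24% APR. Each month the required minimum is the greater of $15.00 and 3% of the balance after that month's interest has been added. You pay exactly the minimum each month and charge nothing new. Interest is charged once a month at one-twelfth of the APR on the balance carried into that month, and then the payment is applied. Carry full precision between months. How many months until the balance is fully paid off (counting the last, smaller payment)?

270 months

Monthly rate r = 24%/12 = 2% = 0.02.
While 3% of the post-interest balance exceeds $15.00, each month B ← (B·(1+r))·(1 − 0.03), i.e. B shrinks by the factor (1+r)·0.97 = 0.9894.
This holds for months 1–216. Entering month 217 the balance is $489.37; 3% of the post-interest balance is now below $15.00, so the flat $15.00 minimum applies from here.
From month 217 a fixed $15.00 at rate r clears $489.37 in 54 more payments. Total: 216 + 54 = 270 months.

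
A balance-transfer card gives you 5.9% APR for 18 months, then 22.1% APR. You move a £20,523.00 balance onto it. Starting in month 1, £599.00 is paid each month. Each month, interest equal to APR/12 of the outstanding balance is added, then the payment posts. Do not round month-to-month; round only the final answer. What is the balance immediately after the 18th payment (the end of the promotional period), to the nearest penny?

Promo months 1–18 at r₀ = 5.9%/12 = 0.00491667; months 19+ at r₁ = 22.1%/12 = 0.0184167.
After month 18: iterate B ← B·(1+r₀) − £599.00 for 18 months → £11,172.58.

£11,172.58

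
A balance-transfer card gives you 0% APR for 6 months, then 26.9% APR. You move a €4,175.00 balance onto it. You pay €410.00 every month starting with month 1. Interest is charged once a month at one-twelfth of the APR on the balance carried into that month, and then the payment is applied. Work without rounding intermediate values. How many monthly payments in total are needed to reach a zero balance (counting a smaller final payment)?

11 payments

Promo months 1–6 at r₀ = 0%/12 = 0; months 7+ at r₁ = 26.9%/12 = 0.0224167.
After month 6 (no interest yet): B = €4,175.00 − 6·€410.00 = €1,715.00.
Then at r₁ with €410.00/mo: n₂ = −ln(1 − r₁·B/P)/ln(1+r₁) ≈ 4.44 → 5 more payments.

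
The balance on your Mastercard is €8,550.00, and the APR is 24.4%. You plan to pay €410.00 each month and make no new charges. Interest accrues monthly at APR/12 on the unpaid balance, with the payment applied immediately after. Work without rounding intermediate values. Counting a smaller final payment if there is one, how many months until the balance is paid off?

Monthly rate r = 24.4%/12 = 2.03333% = 0.0203333.
Recurrence: B ← B·(1+r) − €410.00.
Month 1: interest €173.85; balance after payment €8,313.85.
Month 2: interest €169.05; balance after payment €8,072.90.
Closed form: n = −ln(1 − rB₀/P)/ln(1+r) = −ln(0.57598)/ln(1.02033) ≈ 27.407, so the balance reaches zero during payment 28.

28 months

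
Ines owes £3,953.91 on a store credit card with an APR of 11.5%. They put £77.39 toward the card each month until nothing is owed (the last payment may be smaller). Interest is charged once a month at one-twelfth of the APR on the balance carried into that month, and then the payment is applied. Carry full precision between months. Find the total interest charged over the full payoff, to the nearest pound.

£1,504

Monthly rate r = 11.5%/12 = 0.958333% = 0.00958333.
Payoff takes n = ⌈−ln(1 − rB₀/P)/ln(1+r)⌉ = ⌈70.520⌉ = 71 payments; the last is £40.33.
Total paid = 70·£77.39 + £40.33 = £5,457.63.
Total interest = total paid − principal = £5,457.63 − £3,953.91 = £1,503.72.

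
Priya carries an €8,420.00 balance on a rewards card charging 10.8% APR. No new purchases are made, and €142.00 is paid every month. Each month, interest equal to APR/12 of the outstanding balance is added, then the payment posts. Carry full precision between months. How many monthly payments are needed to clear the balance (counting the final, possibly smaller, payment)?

Monthly rate r = 10.8%/12 = 0.9% = 0.009.
Recurrence: B ← B·(1+r) − €142.00.
Month 1: interest €75.78; balance after payment €8,353.78.
Month 2: interest €75.18; balance after payment €8,286.96.
Closed form: n = −ln(1 − rB₀/P)/ln(1+r) = −ln(0.46634)/ln(1.009) ≈ 85.141, so the balance reaches zero during payment 86.

86 payments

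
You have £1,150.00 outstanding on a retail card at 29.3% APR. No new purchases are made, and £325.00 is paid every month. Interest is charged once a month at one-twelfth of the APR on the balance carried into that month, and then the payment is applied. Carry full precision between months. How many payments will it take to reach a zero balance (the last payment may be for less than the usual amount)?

4 months

Monthly rate r = 29.3%/12 = 2.44167% = 0.0244167.
Recurrence: B ← B·(1+r) − £325.00.
Month 1: interest £28.08; balance after payment £853.08.
Month 2: interest £20.83; balance after payment £548.91.
Month 3: interest £13.40; balance after payment £237.31.
Month 4: interest £5.79; balance after payment £0.00.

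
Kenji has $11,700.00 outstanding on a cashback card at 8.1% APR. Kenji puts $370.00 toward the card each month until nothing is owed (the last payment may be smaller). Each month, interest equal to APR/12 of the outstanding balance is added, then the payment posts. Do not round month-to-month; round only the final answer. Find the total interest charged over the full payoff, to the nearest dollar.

Monthly rate r = 8.1%/12 = 0.675% = 0.00675.
Payoff takes n = ⌈−ln(1 − rB₀/P)/ln(1+r)⌉ = ⌈35.689⌉ = 36 payments; the last is $255.33.
Total paid = 35·$370.00 + $255.33 = $13,205.33.
Total interest = total paid − principal = $13,205.33 − $11,700.00 = $1,505.33.

$1,505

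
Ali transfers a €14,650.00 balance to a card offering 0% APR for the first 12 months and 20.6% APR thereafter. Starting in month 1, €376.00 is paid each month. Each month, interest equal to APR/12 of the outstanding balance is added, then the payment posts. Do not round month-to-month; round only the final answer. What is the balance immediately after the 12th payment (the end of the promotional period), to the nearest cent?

Promo months 1–12 at r₀ = 0%/12 = 0; months 13+ at r₁ = 20.6%/12 = 0.0171667.
After month 12 (no interest yet): B = €14,650.00 − 12·€376.00 = €10,138.00.

€10,138.00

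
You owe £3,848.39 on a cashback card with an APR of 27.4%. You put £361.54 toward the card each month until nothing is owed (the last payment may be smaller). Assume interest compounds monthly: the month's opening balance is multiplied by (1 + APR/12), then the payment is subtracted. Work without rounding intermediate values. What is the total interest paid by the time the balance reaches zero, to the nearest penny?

£611.69

Monthly rate r = 27.4%/12 = 2.28333% = 0.0228333.
Payoff takes n = ⌈−ln(1 − rB₀/P)/ln(1+r)⌉ = ⌈12.334⌉ = 13 payments; the last is £121.60.
Total paid = 12·£361.54 + £121.60 = £4,460.08.
Total interest = total paid − principal = £4,460.08 − £3,848.39 = £611.69.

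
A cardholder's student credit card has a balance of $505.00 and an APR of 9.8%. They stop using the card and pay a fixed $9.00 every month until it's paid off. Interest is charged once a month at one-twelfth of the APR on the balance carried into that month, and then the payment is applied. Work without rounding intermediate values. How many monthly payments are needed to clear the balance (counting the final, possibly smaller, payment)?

76 months

Monthly rate r = 9.8%/12 = 0.816667% = 0.00816667.
Recurrence: B ← B·(1+r) − $9.00.
Month 1: interest $4.12; balance after payment $500.12.
Month 2: interest $4.08; balance after payment $495.21.
Closed form: n = −ln(1 − rB₀/P)/ln(1+r) = −ln(0.54176)/ln(1.00817) ≈ 75.359, so the balance reaches zero during payment 76.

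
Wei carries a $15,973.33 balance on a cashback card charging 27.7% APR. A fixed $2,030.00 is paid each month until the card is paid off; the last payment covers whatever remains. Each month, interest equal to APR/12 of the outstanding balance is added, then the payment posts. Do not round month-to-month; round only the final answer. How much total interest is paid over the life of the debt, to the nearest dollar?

$1,861

Monthly rate r = 27.7%/12 = 2.30833% = 0.0230833.
Payoff takes n = ⌈−ln(1 − rB₀/P)/ln(1+r)⌉ = ⌈8.783⌉ = 9 payments; the last is $1,594.27.
Total paid = 8·$2,030.00 + $1,594.27 = $17,834.27.
Total interest = total paid − principal = $17,834.27 − $15,973.33 = $1,860.94.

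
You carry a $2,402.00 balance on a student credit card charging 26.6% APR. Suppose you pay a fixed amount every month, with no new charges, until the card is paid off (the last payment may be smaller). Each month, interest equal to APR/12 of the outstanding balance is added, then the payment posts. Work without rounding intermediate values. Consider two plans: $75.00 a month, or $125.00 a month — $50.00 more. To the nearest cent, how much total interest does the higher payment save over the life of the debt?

Monthly rate r = 26.6%/12 = 2.21667% = 0.0221667.
At $75.00/mo: n = ⌈−ln(1 − rB₀/P)/ln(1+r)⌉ = 57 payments (last $33.86); total interest = total paid − $2,402.00 = $1,831.86.
At $125.00/mo: 26 payments (last $39.82); total interest $762.82.
Interest saved = $1,831.86 − $762.82 = $1,069.04.

$1,069.04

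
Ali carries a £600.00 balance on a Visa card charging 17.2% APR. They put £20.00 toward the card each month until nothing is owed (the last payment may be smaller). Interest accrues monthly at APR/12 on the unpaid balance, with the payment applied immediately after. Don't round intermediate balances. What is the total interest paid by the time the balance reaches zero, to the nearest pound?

£190

Monthly rate r = 17.2%/12 = 1.43333% = 0.0143333.
Payoff takes n = ⌈−ln(1 − rB₀/P)/ln(1+r)⌉ = ⌈39.498⌉ = 40 payments; the last is £10.00.
Total paid = 39·£20.00 + £10.00 = £790.00.
Total interest = total paid − principal = £790.00 − £600.00 = £190.00.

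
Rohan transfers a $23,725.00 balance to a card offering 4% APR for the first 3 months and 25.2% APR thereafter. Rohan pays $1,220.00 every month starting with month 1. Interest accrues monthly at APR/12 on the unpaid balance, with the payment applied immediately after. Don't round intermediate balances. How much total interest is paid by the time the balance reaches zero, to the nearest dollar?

Promo months 1–3 at r₀ = 4%/12 = 0.00333333; months 4+ at r₁ = 25.2%/12 = 0.021.
After month 3: iterate B ← B·(1+r₀) − $1,220.00 for 3 months → $20,290.83.
Then at r₁ with $1,220.00/mo: n₂ = −ln(1 − r₁·B/P)/ln(1+r₁) ≈ 20.67 → 21 more payments.
Total paid = 23·$1,220.00 + $825.05 = $28,885.05; interest = $28,885.05 − $23,725.00 = $5,160.05.

$5,160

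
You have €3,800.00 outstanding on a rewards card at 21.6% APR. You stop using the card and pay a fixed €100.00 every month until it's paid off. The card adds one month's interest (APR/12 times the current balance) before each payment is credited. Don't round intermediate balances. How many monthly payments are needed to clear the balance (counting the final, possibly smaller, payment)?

65 payments

Monthly rate r = 21.6%/12 = 1.8% = 0.018.
Recurrence: B ← B·(1+r) − €100.00.
Month 1: interest €68.40; balance after payment €3,768.40.
Month 2: interest €67.83; balance after payment €3,736.23.
Closed form: n = −ln(1 − rB₀/P)/ln(1+r) = −ln(0.316)/ln(1.018) ≈ 64.575, so the balance reaches zero during payment 65.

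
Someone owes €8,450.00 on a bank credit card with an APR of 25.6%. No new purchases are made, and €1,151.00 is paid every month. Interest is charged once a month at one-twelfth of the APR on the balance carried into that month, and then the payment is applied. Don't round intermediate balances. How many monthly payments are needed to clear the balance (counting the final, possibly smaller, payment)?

9 months

Monthly rate r = 25.6%/12 = 2.13333% = 0.0213333.
Recurrence: B ← B·(1+r) − €1,151.00.
Month 1: interest €180.27; balance after payment €7,479.27.
Month 2: interest €159.56; balance after payment €6,487.82.
Closed form: n = −ln(1 − rB₀/P)/ln(1+r) = −ln(0.84338)/ln(1.02133) ≈ 8.069, so the balance reaches zero during payment 9.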